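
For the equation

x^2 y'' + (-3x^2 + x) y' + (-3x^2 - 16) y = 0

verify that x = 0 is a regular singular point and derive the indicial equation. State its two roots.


Divide by x^2 to reach normal form y'' + P_1(x) y' + P_2(x) y = 0 with P_1(x) = -3 + 1/x and P_2(x) = -3 - 16/x^2.
x = 0 is a singular point because the y'-coefficient -3 + 1/x has a pole at x = 0 and the y-coefficient -3 - 16/x^2 has a pole at x = 0.
It is a regular singular point because x P_1(x) = p(x) = 1 - 3x and x^2 P_2(x) = q(x) = -3x^2 - 16 are polynomials, hence analytic at x = 0.
p(0) = 1,  q(0) = -16.
Indicial equation: r(r-1) + p(0) r + q(0) = 0, i.e. r^2 + (p(0) - 1) r + q(0) = 0, i.e. r^2 - 16 = 0.
Discriminant: (0)^2 - 4(-16) = 64, so r = (0 ± 8)/2.
Solving: r_1 = 4, r_2 = -4.

indicial: r^2 - 16 = 0; roots r_1 = 4, r_2 = -4


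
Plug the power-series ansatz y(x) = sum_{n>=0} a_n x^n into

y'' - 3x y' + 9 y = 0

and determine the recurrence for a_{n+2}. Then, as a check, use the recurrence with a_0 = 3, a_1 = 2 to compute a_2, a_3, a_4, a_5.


Substitute y = sum_n a_n x^n.
y''(x) has coefficient (n+2)(n+1) a_{n+2} at x^n;
-3 x y'(x) has coefficient -3 n a_n at x^n (shift);
9 y(x) has coefficient 9 a_n at x^n.
Matching x^n: (n+2)(n+1) a_{n+2} + (-3n + 9) a_n = 0.
Thus a_{n+2} = (3n - 9) / ((n+1)(n+2)) * a_n.

Check with a_0 = 3, a_1 = 2 (apply the recurrence for n = 0, 1, 2, 3): a_0 = 3, a_1 = 2, a_2 = -27/2, a_3 = -2, a_4 = 27/8, a_5 = 0.

a_(n+2) = (3n - 9) / ((n+1)(n+2)) * a_n; check: a_0 = 3, a_1 = 2, a_2 = -27/2, a_3 = -2, a_4 = 27/8, a_5 = 0


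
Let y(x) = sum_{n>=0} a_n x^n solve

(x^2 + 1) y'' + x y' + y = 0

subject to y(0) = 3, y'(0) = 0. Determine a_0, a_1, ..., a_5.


Ansatz: y(x) = sum_{n>=0} a_n x^n, so y'(x) = sum_{n>=1} n a_n x^(n-1) and y''(x) = sum_{n>=2} n(n-1) a_n x^(n-2).
Substitute into P(x) y'' + Q(x) y' + R(x) y = 0 with P(x) = x^2 + 1, Q(x) = x, R(x) = 1, and match powers of x.
Initial conditions: a_0 = 3, a_1 = 0.
Setting the coefficient of each power of x to zero and solving order by order (substituting the coefficients already found):
  x^0: 2 a_2 + a_0 = 0  ->  2 a_2 = -a_0 = -3  ->  a_2 = -3/2
  x^1: 6 a_3 + 2 a_1 = 0  ->  6 a_3 = -2 a_1 = 0  ->  a_3 = 0
  x^2: 12 a_4 + 5 a_2 = 0  ->  12 a_4 = -5 a_2 = 15/2  ->  a_4 = 5/8
  x^3: 20 a_5 + 10 a_3 = 0  ->  20 a_5 = -10 a_3 = 0  ->  a_5 = 0
Truncated series: y(x) = 3 - (3/2) x^2 + (5/8) x^4 + O(x^6).

a_0 = 3; a_1 = 0; a_2 = -3/2; a_3 = 0; a_4 = 5/8; a_5 = 0


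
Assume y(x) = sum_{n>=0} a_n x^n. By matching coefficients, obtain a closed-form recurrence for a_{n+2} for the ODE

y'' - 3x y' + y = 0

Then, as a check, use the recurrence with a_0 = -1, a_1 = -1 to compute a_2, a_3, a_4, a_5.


Substitute y = sum_n a_n x^n.
y''(x) has coefficient (n+2)(n+1) a_{n+2} at x^n;
-3 x y'(x) has coefficient -3 n a_n at x^n (shift);
y(x) has coefficient 1 a_n at x^n.
Matching x^n: (n+2)(n+1) a_{n+2} + (-3n + 1) a_n = 0.
Thus a_{n+2} = (3n - 1) / ((n+1)(n+2)) * a_n.

Check with a_0 = -1, a_1 = -1 (apply the recurrence for n = 0, 1, 2, 3): a_0 = -1, a_1 = -1, a_2 = 1/2, a_3 = -1/3, a_4 = 5/24, a_5 = -2/15.

a_(n+2) = (3n - 1) / ((n+1)(n+2)) * a_n; check: a_0 = -1, a_1 = -1, a_2 = 1/2, a_3 = -1/3, a_4 = 5/24, a_5 = -2/15


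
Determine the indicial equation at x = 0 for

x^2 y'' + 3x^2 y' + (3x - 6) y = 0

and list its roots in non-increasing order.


Divide by x^2 to reach normal form y'' + P_1(x) y' + P_2(x) y = 0 with P_1(x) = 3 and P_2(x) = 3/x - 6/x^2.
x = 0 is a singular point because the y-coefficient 3/x - 6/x^2 has a pole at x = 0.
It is a regular singular point because x P_1(x) = p(x) = 3x and x^2 P_2(x) = q(x) = 3x - 6 are polynomials, hence analytic at x = 0.
p(0) = 0,  q(0) = -6.
Indicial equation: r(r-1) + p(0) r + q(0) = 0, i.e. r^2 + (p(0) - 1) r + q(0) = 0, i.e. r^2 - 1 r - 6 = 0.
Discriminant: (-1)^2 - 4(-6) = 25, so r = (1 ± 5)/2.
Solving: r_1 = 3, r_2 = -2.

indicial: r^2 - 1 r - 6 = 0; roots r_1 = 3, r_2 = -2


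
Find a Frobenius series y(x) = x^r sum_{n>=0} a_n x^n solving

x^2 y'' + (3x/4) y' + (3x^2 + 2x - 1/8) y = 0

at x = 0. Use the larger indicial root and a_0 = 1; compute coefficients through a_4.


Write in Frobenius form y'' + (p(x)/x) y' + (q(x)/x^2) y = 0:
  p(x) = 3/4,  q(x) = 3x^2 + 2x - 1/8.
Indicial equation: r(r-1) + (3/4) r + (-1/8) = 0 -> roots r_1 = 1/2, r_2 = -1/4.
Take r = r_1 = 1/2. Let y(x) = x^r sum_{n>=0} a_n x^n with a_0 = 1.
Substitute y = x^r sum a_n x^n and match x^{r+n}. The recurrence is
  D(n) a_n + 2 a_{n-1} + 3 a_{n-2} = 0,  where D(n) = (r+n)(r+n-1) + (3/4)(r+n) + (-1/8).
  a_n = [-2 a_{n-1} - 3 a_{n-2}] / D(n).
Since the indicial polynomial factors as (r - r_1)(r - r_2), D(n) = (r_1 + n - r_1)(r_1 + n - r_2) = n(n + 3/4).
Evaluating step by step (a_0 = 1):
  n = 1: D(1) = 1(1 + 3/4) = 7/4; numerator = -2(1) = -2; a_1 = (-2)/(7/4) = -8/7
  n = 2: D(2) = 2(2 + 3/4) = 11/2; numerator = -2(-8/7) - 3(1) = -5/7; a_2 = (-5/7)/(11/2) = -10/77
  n = 3: D(3) = 3(3 + 3/4) = 45/4; numerator = -2(-10/77) - 3(-8/7) = 284/77; a_3 = (284/77)/(45/4) = 1136/3465
  n = 4: D(4) = 4(4 + 3/4) = 19; numerator = -2(1136/3465) - 3(-10/77) = -922/3465; a_4 = (-922/3465)/(19) = -922/65835

r = 1/2; a_0 = 1; a_1 = -8/7; a_2 = -10/77; a_3 = 1136/3465; a_4 = -922/65835


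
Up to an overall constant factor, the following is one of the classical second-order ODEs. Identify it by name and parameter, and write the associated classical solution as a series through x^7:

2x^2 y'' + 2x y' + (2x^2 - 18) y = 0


All three coefficients share the factor 2; dividing through by 2 gives  x^2 y'' + x y' + (x^2 - 9) y = 0.
This matches the Bessel equation x^2 y'' + x y' + (x^2 - nu^2) y = 0 with nu^2 = 9, so nu = 3; the solution bounded at x = 0 is J_3(x).
Frobenius at x = 0: indicial roots ±nu; for r = nu the recurrence k(k + 2nu) c_k = -c_{k-2} gives the standard series J_nu(x) = sum_{k>=0} (-1)^k / (k! (k+nu)!) (x/2)^(2k+nu). Evaluate the first 3 terms:
  k = 0: (-1)^0 / (0! * 3! * 2^3) x^3 = 1/(1*6*8) x^3 = (1/48) x^3
  k = 1: (-1)^1 / (1! * 4! * 2^5) x^5 = -1/(1*24*32) x^5 = (-1/768) x^5
  k = 2: (-1)^2 / (2! * 5! * 2^7) x^7 = 1/(2*120*128) x^7 = (1/30720) x^7
Hence J_3(x) = x^7/30720 - x^5/768 + x^3/48 + ....

J_3(x); series = x^7/30720 - x^5/768 + x^3/48


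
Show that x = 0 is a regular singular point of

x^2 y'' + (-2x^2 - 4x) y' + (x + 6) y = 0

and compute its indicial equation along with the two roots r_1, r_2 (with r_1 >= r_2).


Divide by x^2 to reach normal form y'' + P_1(x) y' + P_2(x) y = 0 with P_1(x) = -2 - 4/x and P_2(x) = 1/x + 6/x^2.
x = 0 is a singular point because the y'-coefficient -2 - 4/x has a pole at x = 0 and the y-coefficient 1/x + 6/x^2 has a pole at x = 0.
It is a regular singular point because x P_1(x) = p(x) = -2x - 4 and x^2 P_2(x) = q(x) = x + 6 are polynomials, hence analytic at x = 0.
p(0) = -4,  q(0) = 6.
Indicial equation: r(r-1) + p(0) r + q(0) = 0, i.e. r^2 + (p(0) - 1) r + q(0) = 0, i.e. r^2 - 5 r + 6 = 0.
Discriminant: (-5)^2 - 4(6) = 1, so r = (5 ± 1)/2.
Solving: r_1 = 3, r_2 = 2.

indicial: r^2 - 5 r + 6 = 0; roots r_1 = 3, r_2 = 2


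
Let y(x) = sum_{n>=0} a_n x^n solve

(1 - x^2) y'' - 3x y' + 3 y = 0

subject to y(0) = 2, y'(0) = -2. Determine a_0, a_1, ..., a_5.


Ansatz: y(x) = sum_{n>=0} a_n x^n, so y'(x) = sum_{n>=1} n a_n x^(n-1) and y''(x) = sum_{n>=2} n(n-1) a_n x^(n-2).
Substitute into P(x) y'' + Q(x) y' + R(x) y = 0 with P(x) = 1 - x^2, Q(x) = -3x, R(x) = 3, and match powers of x.
Initial conditions: a_0 = 2, a_1 = -2.
Setting the coefficient of each power of x to zero and solving order by order (substituting the coefficients already found):
  x^0: 2 a_2 + 3 a_0 = 0  ->  2 a_2 = -3 a_0 = -6  ->  a_2 = -3
  x^1: 6 a_3 = 0  ->  a_3 = 0
  x^2: 12 a_4 - 5 a_2 = 0  ->  12 a_4 = 5 a_2 = -15  ->  a_4 = -5/4
  x^3: 20 a_5 - 12 a_3 = 0  ->  20 a_5 = 12 a_3 = 0  ->  a_5 = 0
Truncated series: y(x) = 2 - 2 x - 3 x^2 - (5/4) x^4 + O(x^6).

a_0 = 2; a_1 = -2; a_2 = -3; a_3 = 0; a_4 = -5/4; a_5 = 0


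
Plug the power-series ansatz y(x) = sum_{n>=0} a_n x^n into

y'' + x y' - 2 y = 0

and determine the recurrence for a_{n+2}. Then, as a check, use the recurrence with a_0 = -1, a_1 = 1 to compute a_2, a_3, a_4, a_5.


Substitute y = sum_n a_n x^n.
y''(x) has coefficient (n+2)(n+1) a_{n+2} at x^n;
x y'(x) has coefficient n a_n at x^n (shift);
-2 y(x) has coefficient -2 a_n at x^n.
Matching x^n: (n+2)(n+1) a_{n+2} + (n - 2) a_n = 0.
Thus a_{n+2} = (-n + 2) / ((n+1)(n+2)) * a_n.

Check with a_0 = -1, a_1 = 1 (apply the recurrence for n = 0, 1, 2, 3): a_0 = -1, a_1 = 1, a_2 = -1, a_3 = 1/6, a_4 = 0, a_5 = -1/120.

a_(n+2) = (-n + 2) / ((n+1)(n+2)) * a_n; check: a_0 = -1, a_1 = 1, a_2 = -1, a_3 = 1/6, a_4 = 0, a_5 = -1/120


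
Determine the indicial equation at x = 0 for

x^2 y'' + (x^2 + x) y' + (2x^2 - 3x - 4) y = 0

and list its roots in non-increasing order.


Divide by x^2 to reach normal form y'' + P_1(x) y' + P_2(x) y = 0 with P_1(x) = 1 + 1/x and P_2(x) = 2 - 3/x - 4/x^2.
x = 0 is a singular point because the y'-coefficient 1 + 1/x has a pole at x = 0 and the y-coefficient 2 - 3/x - 4/x^2 has a pole at x = 0.
It is a regular singular point because x P_1(x) = p(x) = x + 1 and x^2 P_2(x) = q(x) = 2x^2 - 3x - 4 are polynomials, hence analytic at x = 0.
p(0) = 1,  q(0) = -4.
Indicial equation: r(r-1) + p(0) r + q(0) = 0, i.e. r^2 + (p(0) - 1) r + q(0) = 0, i.e. r^2 - 4 = 0.
Discriminant: (0)^2 - 4(-4) = 16, so r = (0 ± 4)/2.
Solving: r_1 = 2, r_2 = -2.

indicial: r^2 - 4 = 0; roots r_1 = 2, r_2 = -2


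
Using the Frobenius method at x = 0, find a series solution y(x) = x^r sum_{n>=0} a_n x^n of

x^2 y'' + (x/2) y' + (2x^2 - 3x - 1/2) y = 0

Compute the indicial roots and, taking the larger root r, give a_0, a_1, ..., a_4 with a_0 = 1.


Write in Frobenius form y'' + (p(x)/x) y' + (q(x)/x^2) y = 0:
  p(x) = 1/2,  q(x) = 2x^2 - 3x - 1/2.
Indicial equation: r(r-1) + (1/2) r + (-1/2) = 0 -> roots r_1 = 1, r_2 = -1/2.
Take r = r_1 = 1. Let y(x) = x^r sum_{n>=0} a_n x^n with a_0 = 1.
Substitute y = x^r sum a_n x^n and match x^{r+n}. The recurrence is
  D(n) a_n - 3 a_{n-1} + 2 a_{n-2} = 0,  where D(n) = (r+n)(r+n-1) + (1/2)(r+n) + (-1/2).
  a_n = [3 a_{n-1} - 2 a_{n-2}] / D(n).
Since the indicial polynomial factors as (r - r_1)(r - r_2), D(n) = (r_1 + n - r_1)(r_1 + n - r_2) = n(n + 3/2).
Evaluating step by step (a_0 = 1):
  n = 1: D(1) = 1(1 + 3/2) = 5/2; numerator = 3(1) = 3; a_1 = (3)/(5/2) = 6/5
  n = 2: D(2) = 2(2 + 3/2) = 7; numerator = 3(6/5) - 2(1) = 8/5; a_2 = (8/5)/(7) = 8/35
  n = 3: D(3) = 3(3 + 3/2) = 27/2; numerator = 3(8/35) - 2(6/5) = -12/7; a_3 = (-12/7)/(27/2) = -8/63
  n = 4: D(4) = 4(4 + 3/2) = 22; numerator = 3(-8/63) - 2(8/35) = -88/105; a_4 = (-88/105)/(22) = -4/105

r = 1; a_0 = 1; a_1 = 6/5; a_2 = 8/35; a_3 = -8/63; a_4 = -4/105


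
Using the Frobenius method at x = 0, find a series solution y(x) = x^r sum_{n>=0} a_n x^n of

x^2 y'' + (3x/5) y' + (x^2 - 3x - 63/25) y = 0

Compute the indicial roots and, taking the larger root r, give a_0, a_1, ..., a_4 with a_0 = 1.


Write in Frobenius form y'' + (p(x)/x) y' + (q(x)/x^2) y = 0:
  p(x) = 3/5,  q(x) = x^2 - 3x - 63/25.
Indicial equation: r(r-1) + (3/5) r + (-63/25) = 0 -> roots r_1 = 9/5, r_2 = -7/5.
Take r = r_1 = 9/5. Let y(x) = x^r sum_{n>=0} a_n x^n with a_0 = 1.
Substitute y = x^r sum a_n x^n and match x^{r+n}. The recurrence is
  D(n) a_n - 3 a_{n-1} + 1 a_{n-2} = 0,  where D(n) = (r+n)(r+n-1) + (3/5)(r+n) + (-63/25).
  a_n = [3 a_{n-1} - 1 a_{n-2}] / D(n).
Since the indicial polynomial factors as (r - r_1)(r - r_2), D(n) = (r_1 + n - r_1)(r_1 + n - r_2) = n(n + 16/5).
Evaluating step by step (a_0 = 1):
  n = 1: D(1) = 1(1 + 16/5) = 21/5; numerator = 3(1) = 3; a_1 = (3)/(21/5) = 5/7
  n = 2: D(2) = 2(2 + 16/5) = 52/5; numerator = 3(5/7) - 1(1) = 8/7; a_2 = (8/7)/(52/5) = 10/91
  n = 3: D(3) = 3(3 + 16/5) = 93/5; numerator = 3(10/91) - 1(5/7) = -5/13; a_3 = (-5/13)/(93/5) = -25/1209
  n = 4: D(4) = 4(4 + 16/5) = 144/5; numerator = 3(-25/1209) - 1(10/91) = -485/2821; a_4 = (-485/2821)/(144/5) = -2425/406224

r = 9/5; a_0 = 1; a_1 = 5/7; a_2 = 10/91; a_3 = -25/1209; a_4 = -2425/406224


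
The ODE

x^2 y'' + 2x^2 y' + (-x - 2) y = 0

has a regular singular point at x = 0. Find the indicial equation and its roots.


Divide by x^2 to reach normal form y'' + P_1(x) y' + P_2(x) y = 0 with P_1(x) = 2 and P_2(x) = -1/x - 2/x^2.
x = 0 is a singular point because the y-coefficient -1/x - 2/x^2 has a pole at x = 0.
It is a regular singular point because x P_1(x) = p(x) = 2x and x^2 P_2(x) = q(x) = -x - 2 are polynomials, hence analytic at x = 0.
p(0) = 0,  q(0) = -2.
Indicial equation: r(r-1) + p(0) r + q(0) = 0, i.e. r^2 + (p(0) - 1) r + q(0) = 0, i.e. r^2 - 1 r - 2 = 0.
Discriminant: (-1)^2 - 4(-2) = 9, so r = (1 ± 3)/2.
Solving: r_1 = 2, r_2 = -1.

indicial: r^2 - 1 r - 2 = 0; roots r_1 = 2, r_2 = -1


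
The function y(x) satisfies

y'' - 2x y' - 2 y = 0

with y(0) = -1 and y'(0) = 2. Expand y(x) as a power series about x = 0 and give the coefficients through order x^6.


Ansatz: y(x) = sum_{n>=0} a_n x^n, so y'(x) = sum_{n>=1} n a_n x^(n-1) and y''(x) = sum_{n>=2} n(n-1) a_n x^(n-2).
Substitute into P(x) y'' + Q(x) y' + R(x) y = 0 with P(x) = 1, Q(x) = -2x, R(x) = -2, and match powers of x.
Initial conditions: a_0 = -1, a_1 = 2.
Setting the coefficient of each power of x to zero and solving order by order (substituting the coefficients already found):
  x^0: 2 a_2 - 2 a_0 = 0  ->  2 a_2 = 2 a_0 = -2  ->  a_2 = -1
  x^1: 6 a_3 - 4 a_1 = 0  ->  6 a_3 = 4 a_1 = 8  ->  a_3 = 4/3
  x^2: 12 a_4 - 6 a_2 = 0  ->  12 a_4 = 6 a_2 = -6  ->  a_4 = -1/2
  x^3: 20 a_5 - 8 a_3 = 0  ->  20 a_5 = 8 a_3 = 32/3  ->  a_5 = 8/15
  x^4: 30 a_6 - 10 a_4 = 0  ->  30 a_6 = 10 a_4 = -5  ->  a_6 = -1/6
Truncated series: y(x) = -1 + 2 x - x^2 + (4/3) x^3 - (1/2) x^4 + (8/15) x^5 - (1/6) x^6 + O(x^7).

a_0 = -1; a_1 = 2; a_2 = -1; a_3 = 4/3; a_4 = -1/2; a_5 = 8/15; a_6 = -1/6


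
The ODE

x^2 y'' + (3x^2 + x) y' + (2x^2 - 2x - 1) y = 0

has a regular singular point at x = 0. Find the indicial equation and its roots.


Divide by x^2 to reach normal form y'' + P_1(x) y' + P_2(x) y = 0 with P_1(x) = 3 + 1/x and P_2(x) = 2 - 2/x - 1/x^2.
x = 0 is a singular point because the y'-coefficient 3 + 1/x has a pole at x = 0 and the y-coefficient 2 - 2/x - 1/x^2 has a pole at x = 0.
It is a regular singular point because x P_1(x) = p(x) = 3x + 1 and x^2 P_2(x) = q(x) = 2x^2 - 2x - 1 are polynomials, hence analytic at x = 0.
p(0) = 1,  q(0) = -1.
Indicial equation: r(r-1) + p(0) r + q(0) = 0, i.e. r^2 + (p(0) - 1) r + q(0) = 0, i.e. r^2 - 1 = 0.
Discriminant: (0)^2 - 4(-1) = 4, so r = (0 ± 2)/2.
Solving: r_1 = 1, r_2 = -1.

indicial: r^2 - 1 = 0; roots r_1 = 1, r_2 = -1


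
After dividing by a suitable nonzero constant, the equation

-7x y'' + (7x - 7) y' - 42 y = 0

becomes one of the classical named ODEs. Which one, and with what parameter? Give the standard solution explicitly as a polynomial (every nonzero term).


All three coefficients share the factor -7; dividing through by -7 gives  x y'' + (1 - x) y' + 6 y = 0.
This matches the Laguerre equation x y'' + (1 - x) y' + n y = 0 with n = 6; the polynomial solution is L_6(x).
With y = sum_k a_k x^k, matching x^k gives (k+1)k a_{k+1} + (k+1) a_{k+1} - k a_k + n a_k = 0, i.e. (k+1)^2 a_{k+1} = (k - n) a_k = (k - 6) a_k. The right side vanishes at k = 6, so the series terminates at degree 6.
Standard normalization L_n(0) = 1 gives a_0 = 1. Work upward with a_{k+1} = (k - 6) a_k / (k+1)^2:
  a_1 = (0 - 6)(1) / 1^2 = -6/1 = -6
  a_2 = (1 - 6)(-6) / 2^2 = 30/4 = 15/2
  a_3 = (2 - 6)(15/2) / 3^2 = -30/9 = -10/3
  a_4 = (3 - 6)(-10/3) / 4^2 = 10/16 = 5/8
  a_5 = (4 - 6)(5/8) / 5^2 = (-5/4)/25 = -1/20
  a_6 = (5 - 6)(-1/20) / 6^2 = (1/20)/36 = 1/720
Hence L_6(x) = x^6/720 - x^5/20 + 5 x^4/8 - 10 x^3/3 + 15 x^2/2 - 6 x + 1.

L_6(x); series = x^6/720 - x^5/20 + 5 x^4/8 - 10 x^3/3 + 15 x^2/2 - 6 x + 1


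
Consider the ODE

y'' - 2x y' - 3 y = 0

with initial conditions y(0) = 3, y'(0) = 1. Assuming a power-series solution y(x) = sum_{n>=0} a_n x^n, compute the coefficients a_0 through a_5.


Ansatz: y(x) = sum_{n>=0} a_n x^n, so y'(x) = sum_{n>=1} n a_n x^(n-1) and y''(x) = sum_{n>=2} n(n-1) a_n x^(n-2).
Substitute into P(x) y'' + Q(x) y' + R(x) y = 0 with P(x) = 1, Q(x) = -2x, R(x) = -3, and match powers of x.
Initial conditions: a_0 = 3, a_1 = 1.
Setting the coefficient of each power of x to zero and solving order by order (substituting the coefficients already found):
  x^0: 2 a_2 - 3 a_0 = 0  ->  2 a_2 = 3 a_0 = 9  ->  a_2 = 9/2
  x^1: 6 a_3 - 5 a_1 = 0  ->  6 a_3 = 5 a_1 = 5  ->  a_3 = 5/6
  x^2: 12 a_4 - 7 a_2 = 0  ->  12 a_4 = 7 a_2 = 63/2  ->  a_4 = 21/8
  x^3: 20 a_5 - 9 a_3 = 0  ->  20 a_5 = 9 a_3 = 15/2  ->  a_5 = 3/8
Truncated series: y(x) = 3 + x + (9/2) x^2 + (5/6) x^3 + (21/8) x^4 + (3/8) x^5 + O(x^6).

a_0 = 3; a_1 = 1; a_2 = 9/2; a_3 = 5/6; a_4 = 21/8; a_5 = 3/8


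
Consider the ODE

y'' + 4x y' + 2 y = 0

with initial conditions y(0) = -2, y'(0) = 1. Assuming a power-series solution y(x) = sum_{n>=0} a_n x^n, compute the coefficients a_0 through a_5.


Ansatz: y(x) = sum_{n>=0} a_n x^n, so y'(x) = sum_{n>=1} n a_n x^(n-1) and y''(x) = sum_{n>=2} n(n-1) a_n x^(n-2).
Substitute into P(x) y'' + Q(x) y' + R(x) y = 0 with P(x) = 1, Q(x) = 4x, R(x) = 2, and match powers of x.
Initial conditions: a_0 = -2, a_1 = 1.
Setting the coefficient of each power of x to zero and solving order by order (substituting the coefficients already found):
  x^0: 2 a_2 + 2 a_0 = 0  ->  2 a_2 = -2 a_0 = 4  ->  a_2 = 2
  x^1: 6 a_3 + 6 a_1 = 0  ->  6 a_3 = -6 a_1 = -6  ->  a_3 = -1
  x^2: 12 a_4 + 10 a_2 = 0  ->  12 a_4 = -10 a_2 = -20  ->  a_4 = -5/3
  x^3: 20 a_5 + 14 a_3 = 0  ->  20 a_5 = -14 a_3 = 14  ->  a_5 = 7/10
Truncated series: y(x) = -2 + x + 2 x^2 - x^3 - (5/3) x^4 + (7/10) x^5 + O(x^6).

a_0 = -2; a_1 = 1; a_2 = 2; a_3 = -1; a_4 = -5/3; a_5 = 7/10


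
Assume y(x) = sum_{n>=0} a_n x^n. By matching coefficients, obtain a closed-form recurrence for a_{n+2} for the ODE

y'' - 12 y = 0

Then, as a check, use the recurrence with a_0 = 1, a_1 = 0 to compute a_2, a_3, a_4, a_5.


Substitute y = sum_n a_n x^n into y'' + (const) y = 0.
y''(x) = sum_{n>=0} (n+2)(n+1) a_{n+2} x^n.
The ODE becomes sum_n [(n+2)(n+1) a_{n+2} - 12 a_n] x^n = 0.
Setting each coefficient to zero gives the recurrence:
  (n+2)(n+1) a_{n+2} - 12 a_n = 0,
  a_{n+2} = 12 / ((n+1)(n+2)) a_n.

Check with a_0 = 1, a_1 = 0 (apply the recurrence for n = 0, 1, 2, 3): a_0 = 1, a_1 = 0, a_2 = 6, a_3 = 0, a_4 = 6, a_5 = 0.

a_{n+2} = 12/((n+1)(n+2)) * a_n; check: a_0 = 1, a_1 = 0, a_2 = 6, a_3 = 0, a_4 = 6, a_5 = 0


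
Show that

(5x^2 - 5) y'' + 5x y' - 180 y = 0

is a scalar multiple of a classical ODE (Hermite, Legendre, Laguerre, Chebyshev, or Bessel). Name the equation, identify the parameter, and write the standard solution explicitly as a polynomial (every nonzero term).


All three coefficients share the factor -5; dividing through by -5 gives  (1 - x^2) y'' - x y' + 36 y = 0.
This matches the Chebyshev equation (1 - x^2) y'' - x y' + n^2 y = 0 (note the -x y' term, not -2x y') with n^2 = 36, so n = 6; the polynomial solution is T_6(x).
With y = sum_k a_k x^k, matching x^k gives (k+2)(k+1) a_{k+2} = (k^2 - n^2) a_k = (k - 6)(k + 6) a_k. The right side vanishes at k = 6, so the series with the parity of 6 terminates at degree 6.
Standard normalization: leading coefficient of T_n is 2^(n-1), so a_6 = 2^5 = 32. Work downward with a_k = (k+1)(k+2) a_{k+2} / ((k - 6)(k + 6)):
  a_4 = (5)(6)(32) / ((4 - 6)(4 + 6)) = 960/(-20) = -48
  a_2 = (3)(4)(-48) / ((2 - 6)(2 + 6)) = -576/(-32) = 18
  a_0 = (1)(2)(18) / ((0 - 6)(0 + 6)) = 36/(-36) = -1
Hence T_6(x) = 32 x^6 - 48 x^4 + 18 x^2 - 1.

T_6(x); series = 32 x^6 - 48 x^4 + 18 x^2 - 1


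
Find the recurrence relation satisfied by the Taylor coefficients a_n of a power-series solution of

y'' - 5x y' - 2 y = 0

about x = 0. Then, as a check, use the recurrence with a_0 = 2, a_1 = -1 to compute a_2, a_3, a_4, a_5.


Substitute y = sum_n a_n x^n.
y''(x) has coefficient (n+2)(n+1) a_{n+2} at x^n;
-5 x y'(x) has coefficient -5 n a_n at x^n (shift);
-2 y(x) has coefficient -2 a_n at x^n.
Matching x^n: (n+2)(n+1) a_{n+2} + (-5n - 2) a_n = 0.
Thus a_{n+2} = (5n + 2) / ((n+1)(n+2)) * a_n.

Check with a_0 = 2, a_1 = -1 (apply the recurrence for n = 0, 1, 2, 3): a_0 = 2, a_1 = -1, a_2 = 2, a_3 = -7/6, a_4 = 2, a_5 = -119/120.

a_(n+2) = (5n + 2) / ((n+1)(n+2)) * a_n; check: a_0 = 2, a_1 = -1, a_2 = 2, a_3 = -7/6, a_4 = 2, a_5 = -119/120


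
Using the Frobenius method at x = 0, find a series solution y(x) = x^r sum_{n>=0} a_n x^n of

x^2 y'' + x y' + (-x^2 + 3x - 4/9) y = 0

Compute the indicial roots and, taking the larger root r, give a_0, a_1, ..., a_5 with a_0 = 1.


Write in Frobenius form y'' + (p(x)/x) y' + (q(x)/x^2) y = 0:
  p(x) = 1,  q(x) = -x^2 + 3x - 4/9.
Indicial equation: r(r-1) + (1) r + (-4/9) = 0 -> roots r_1 = 2/3, r_2 = -2/3.
Take r = r_1 = 2/3. Let y(x) = x^r sum_{n>=0} a_n x^n with a_0 = 1.
Substitute y = x^r sum a_n x^n and match x^{r+n}. The recurrence is
  D(n) a_n + 3 a_{n-1} - 1 a_{n-2} = 0,  where D(n) = (r+n)(r+n-1) + (1)(r+n) + (-4/9).
  a_n = [-3 a_{n-1} + 1 a_{n-2}] / D(n).
Since the indicial polynomial factors as (r - r_1)(r - r_2), D(n) = (r_1 + n - r_1)(r_1 + n - r_2) = n(n + 4/3).
Evaluating step by step (a_0 = 1):
  n = 1: D(1) = 1(1 + 4/3) = 7/3; numerator = -3(1) = -3; a_1 = (-3)/(7/3) = -9/7
  n = 2: D(2) = 2(2 + 4/3) = 20/3; numerator = -3(-9/7) + 1(1) = 34/7; a_2 = (34/7)/(20/3) = 51/70
  n = 3: D(3) = 3(3 + 4/3) = 13; numerator = -3(51/70) + 1(-9/7) = -243/70; a_3 = (-243/70)/(13) = -243/910
  n = 4: D(4) = 4(4 + 4/3) = 64/3; numerator = -3(-243/910) + 1(51/70) = 696/455; a_4 = (696/455)/(64/3) = 261/3640
  n = 5: D(5) = 5(5 + 4/3) = 95/3; numerator = -3(261/3640) + 1(-243/910) = -27/56; a_5 = (-27/56)/(95/3) = -81/5320

r = 2/3; a_0 = 1; a_1 = -9/7; a_2 = 51/70; a_3 = -243/910; a_4 = 261/3640; a_5 = -81/5320


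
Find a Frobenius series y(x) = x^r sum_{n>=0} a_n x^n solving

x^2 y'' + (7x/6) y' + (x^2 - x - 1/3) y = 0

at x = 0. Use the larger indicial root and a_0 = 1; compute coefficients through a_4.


Write in Frobenius form y'' + (p(x)/x) y' + (q(x)/x^2) y = 0:
  p(x) = 7/6,  q(x) = x^2 - x - 1/3.
Indicial equation: r(r-1) + (7/6) r + (-1/3) = 0 -> roots r_1 = 1/2, r_2 = -2/3.
Take r = r_1 = 1/2. Let y(x) = x^r sum_{n>=0} a_n x^n with a_0 = 1.
Substitute y = x^r sum a_n x^n and match x^{r+n}. The recurrence is
  D(n) a_n - 1 a_{n-1} + 1 a_{n-2} = 0,  where D(n) = (r+n)(r+n-1) + (7/6)(r+n) + (-1/3).
  a_n = [1 a_{n-1} - 1 a_{n-2}] / D(n).
Since the indicial polynomial factors as (r - r_1)(r - r_2), D(n) = (r_1 + n - r_1)(r_1 + n - r_2) = n(n + 7/6).
Evaluating step by step (a_0 = 1):
  n = 1: D(1) = 1(1 + 7/6) = 13/6; numerator = 1(1) = 1; a_1 = (1)/(13/6) = 6/13
  n = 2: D(2) = 2(2 + 7/6) = 19/3; numerator = 1(6/13) - 1(1) = -7/13; a_2 = (-7/13)/(19/3) = -21/247
  n = 3: D(3) = 3(3 + 7/6) = 25/2; numerator = 1(-21/247) - 1(6/13) = -135/247; a_3 = (-135/247)/(25/2) = -54/1235
  n = 4: D(4) = 4(4 + 7/6) = 62/3; numerator = 1(-54/1235) - 1(-21/247) = 51/1235; a_4 = (51/1235)/(62/3) = 153/76570

r = 1/2; a_0 = 1; a_1 = 6/13; a_2 = -21/247; a_3 = -54/1235; a_4 = 153/76570


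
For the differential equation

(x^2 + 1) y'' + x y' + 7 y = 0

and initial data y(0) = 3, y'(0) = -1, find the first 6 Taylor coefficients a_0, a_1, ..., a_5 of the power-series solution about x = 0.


Ansatz: y(x) = sum_{n>=0} a_n x^n, so y'(x) = sum_{n>=1} n a_n x^(n-1) and y''(x) = sum_{n>=2} n(n-1) a_n x^(n-2).
Substitute into P(x) y'' + Q(x) y' + R(x) y = 0 with P(x) = x^2 + 1, Q(x) = x, R(x) = 7, and match powers of x.
Initial conditions: a_0 = 3, a_1 = -1.
Setting the coefficient of each power of x to zero and solving order by order (substituting the coefficients already found):
  x^0: 2 a_2 + 7 a_0 = 0  ->  2 a_2 = -7 a_0 = -21  ->  a_2 = -21/2
  x^1: 6 a_3 + 8 a_1 = 0  ->  6 a_3 = -8 a_1 = 8  ->  a_3 = 4/3
  x^2: 12 a_4 + 11 a_2 = 0  ->  12 a_4 = -11 a_2 = 231/2  ->  a_4 = 77/8
  x^3: 20 a_5 + 16 a_3 = 0  ->  20 a_5 = -16 a_3 = -64/3  ->  a_5 = -16/15
Truncated series: y(x) = 3 - x - (21/2) x^2 + (4/3) x^3 + (77/8) x^4 - (16/15) x^5 + O(x^6).

a_0 = 3; a_1 = -1; a_2 = -21/2; a_3 = 4/3; a_4 = 77/8; a_5 = -16/15


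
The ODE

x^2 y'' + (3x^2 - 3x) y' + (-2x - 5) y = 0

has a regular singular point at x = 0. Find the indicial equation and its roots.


Divide by x^2 to reach normal form y'' + P_1(x) y' + P_2(x) y = 0 with P_1(x) = 3 - 3/x and P_2(x) = -2/x - 5/x^2.
x = 0 is a singular point because the y'-coefficient 3 - 3/x has a pole at x = 0 and the y-coefficient -2/x - 5/x^2 has a pole at x = 0.
It is a regular singular point because x P_1(x) = p(x) = 3x - 3 and x^2 P_2(x) = q(x) = -2x - 5 are polynomials, hence analytic at x = 0.
p(0) = -3,  q(0) = -5.
Indicial equation: r(r-1) + p(0) r + q(0) = 0, i.e. r^2 + (p(0) - 1) r + q(0) = 0, i.e. r^2 - 4 r - 5 = 0.
Discriminant: (-4)^2 - 4(-5) = 36, so r = (4 ± 6)/2.
Solving: r_1 = 5, r_2 = -1.

indicial: r^2 - 4 r - 5 = 0; roots r_1 = 5, r_2 = -1


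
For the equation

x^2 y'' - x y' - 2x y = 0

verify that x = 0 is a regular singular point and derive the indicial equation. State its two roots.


Divide by x^2 to reach normal form y'' + P_1(x) y' + P_2(x) y = 0 with P_1(x) = -1/x and P_2(x) = -2/x.
x = 0 is a singular point because the y'-coefficient -1/x has a pole at x = 0 and the y-coefficient -2/x has a pole at x = 0.
It is a regular singular point because x P_1(x) = p(x) = -1 and x^2 P_2(x) = q(x) = -2x are polynomials, hence analytic at x = 0.
p(0) = -1,  q(0) = 0.
Indicial equation: r(r-1) + p(0) r + q(0) = 0, i.e. r^2 + (p(0) - 1) r + q(0) = 0, i.e. r^2 - 2 r = 0.
Discriminant: (-2)^2 - 4(0) = 4, so r = (2 ± 2)/2.
Solving: r_1 = 2, r_2 = 0.

indicial: r^2 - 2 r = 0; roots r_1 = 2, r_2 = 0


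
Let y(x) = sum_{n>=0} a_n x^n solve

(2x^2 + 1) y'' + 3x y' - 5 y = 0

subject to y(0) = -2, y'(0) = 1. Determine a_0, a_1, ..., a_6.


Ansatz: y(x) = sum_{n>=0} a_n x^n, so y'(x) = sum_{n>=1} n a_n x^(n-1) and y''(x) = sum_{n>=2} n(n-1) a_n x^(n-2).
Substitute into P(x) y'' + Q(x) y' + R(x) y = 0 with P(x) = 2x^2 + 1, Q(x) = 3x, R(x) = -5, and match powers of x.
Initial conditions: a_0 = -2, a_1 = 1.
Setting the coefficient of each power of x to zero and solving order by order (substituting the coefficients already found):
  x^0: 2 a_2 - 5 a_0 = 0  ->  2 a_2 = 5 a_0 = -10  ->  a_2 = -5
  x^1: 6 a_3 - 2 a_1 = 0  ->  6 a_3 = 2 a_1 = 2  ->  a_3 = 1/3
  x^2: 12 a_4 + 5 a_2 = 0  ->  12 a_4 = -5 a_2 = 25  ->  a_4 = 25/12
  x^3: 20 a_5 + 16 a_3 = 0  ->  20 a_5 = -16 a_3 = -16/3  ->  a_5 = -4/15
  x^4: 30 a_6 + 31 a_4 = 0  ->  30 a_6 = -31 a_4 = -775/12  ->  a_6 = -155/72
Truncated series: y(x) = -2 + x - 5 x^2 + (1/3) x^3 + (25/12) x^4 - (4/15) x^5 - (155/72) x^6 + O(x^7).

a_0 = -2; a_1 = 1; a_2 = -5; a_3 = 1/3; a_4 = 25/12; a_5 = -4/15; a_6 = -155/72


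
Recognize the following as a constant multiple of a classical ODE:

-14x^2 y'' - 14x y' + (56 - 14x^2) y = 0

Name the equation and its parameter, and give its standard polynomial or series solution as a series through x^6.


All three coefficients share the factor -14; dividing through by -14 gives  x^2 y'' + x y' + (x^2 - 4) y = 0.
This matches the Bessel equation x^2 y'' + x y' + (x^2 - nu^2) y = 0 with nu^2 = 4, so nu = 2; the solution bounded at x = 0 is J_2(x).
Frobenius at x = 0: indicial roots ±nu; for r = nu the recurrence k(k + 2nu) c_k = -c_{k-2} gives the standard series J_nu(x) = sum_{k>=0} (-1)^k / (k! (k+nu)!) (x/2)^(2k+nu). Evaluate the first 3 terms:
  k = 0: (-1)^0 / (0! * 2! * 2^2) x^2 = 1/(1*2*4) x^2 = (1/8) x^2
  k = 1: (-1)^1 / (1! * 3! * 2^4) x^4 = -1/(1*6*16) x^4 = (-1/96) x^4
  k = 2: (-1)^2 / (2! * 4! * 2^6) x^6 = 1/(2*24*64) x^6 = (1/3072) x^6
Hence J_2(x) = x^6/3072 - x^4/96 + x^2/8 + ....

J_2(x); series = x^6/3072 - x^4/96 + x^2/8


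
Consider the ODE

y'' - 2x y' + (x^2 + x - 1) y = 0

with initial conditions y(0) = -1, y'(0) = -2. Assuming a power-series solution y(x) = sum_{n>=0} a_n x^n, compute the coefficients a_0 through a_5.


Ansatz: y(x) = sum_{n>=0} a_n x^n, so y'(x) = sum_{n>=1} n a_n x^(n-1) and y''(x) = sum_{n>=2} n(n-1) a_n x^(n-2).
Substitute into P(x) y'' + Q(x) y' + R(x) y = 0 with P(x) = 1, Q(x) = -2x, R(x) = x^2 + x - 1, and match powers of x.
Initial conditions: a_0 = -1, a_1 = -2.
Setting the coefficient of each power of x to zero and solving order by order (substituting the coefficients already found):
  x^0: 2 a_2 - a_0 = 0  ->  2 a_2 = a_0 = -1  ->  a_2 = -1/2
  x^1: 6 a_3 - 3 a_1 + a_0 = 0  ->  6 a_3 = 3 a_1 - a_0 = -5  ->  a_3 = -5/6
  x^2: 12 a_4 - 5 a_2 + a_1 + a_0 = 0  ->  12 a_4 = 5 a_2 - a_1 - a_0 = 1/2  ->  a_4 = 1/24
  x^3: 20 a_5 - 7 a_3 + a_2 + a_1 = 0  ->  20 a_5 = 7 a_3 - a_2 - a_1 = -10/3  ->  a_5 = -1/6
Truncated series: y(x) = -1 - 2 x - (1/2) x^2 - (5/6) x^3 + (1/24) x^4 - (1/6) x^5 + O(x^6).

a_0 = -1; a_1 = -2; a_2 = -1/2; a_3 = -5/6; a_4 = 1/24; a_5 = -1/6


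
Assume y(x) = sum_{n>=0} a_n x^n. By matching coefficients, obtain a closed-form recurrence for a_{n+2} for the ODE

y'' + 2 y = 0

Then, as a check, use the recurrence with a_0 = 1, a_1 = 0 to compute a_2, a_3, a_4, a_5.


Substitute y = sum_n a_n x^n into y'' + (const) y = 0.
y''(x) = sum_{n>=0} (n+2)(n+1) a_{n+2} x^n.
The ODE becomes sum_n [(n+2)(n+1) a_{n+2} + 2 a_n] x^n = 0.
Setting each coefficient to zero gives the recurrence:
  (n+2)(n+1) a_{n+2} + 2 a_n = 0,
  a_{n+2} = -2 / ((n+1)(n+2)) a_n.

Check with a_0 = 1, a_1 = 0 (apply the recurrence for n = 0, 1, 2, 3): a_0 = 1, a_1 = 0, a_2 = -1, a_3 = 0, a_4 = 1/6, a_5 = 0.

a_{n+2} = -2/((n+1)(n+2)) * a_n; check: a_0 = 1, a_1 = 0, a_2 = -1, a_3 = 0, a_4 = 1/6, a_5 = 0


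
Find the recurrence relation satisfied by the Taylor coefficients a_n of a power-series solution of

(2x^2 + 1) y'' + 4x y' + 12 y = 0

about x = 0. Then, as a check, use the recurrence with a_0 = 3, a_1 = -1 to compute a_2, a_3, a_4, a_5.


Substitute y = sum_n a_n x^n.
(1 + 2 x^2) y'' contributes (n+2)(n+1) a_{n+2} + 2 n(n-1) a_n at x^n.
4 x y'(x) contributes 4 n a_n at x^n.
12 y(x) contributes 12 a_n at x^n.
Matching x^n: (n+2)(n+1) a_{n+2} + (2 n(n-1) + 4 n + 12) a_n = 0.
Thus a_{n+2} = (-2 n(n-1) - 4 n - 12) / ((n+1)(n+2)) * a_n.

Check with a_0 = 3, a_1 = -1 (apply the recurrence for n = 0, 1, 2, 3): a_0 = 3, a_1 = -1, a_2 = -18, a_3 = 8/3, a_4 = 36, a_5 = -24/5.

a_(n+2) = (-2 n(n-1) - 4 n - 12) / ((n+1)(n+2)) * a_n; check: a_0 = 3, a_1 = -1, a_2 = -18, a_3 = 8/3, a_4 = 36, a_5 = -24/5


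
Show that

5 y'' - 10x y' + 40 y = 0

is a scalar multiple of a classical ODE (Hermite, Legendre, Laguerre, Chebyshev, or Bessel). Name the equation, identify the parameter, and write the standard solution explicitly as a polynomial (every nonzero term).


All three coefficients share the factor 5; dividing through by 5 gives  y'' - 2x y' + 8 y = 0.
This matches the Hermite equation y'' - 2x y' + 2n y = 0 with 2n = 8, so n = 4; the polynomial solution is H_4(x).
With y = sum_k a_k x^k, matching x^k gives (k+2)(k+1) a_{k+2} = 2(k - n) a_k = 2(k - 4) a_k. The right side vanishes at k = 4, so the series with the parity of 4 terminates at degree 4.
Standard normalization: leading coefficient of H_n is 2^n, so a_4 = 2^4 = 16. Work downward with a_k = (k+1)(k+2) a_{k+2} / (2(k - n)):
  a_2 = (3)(4)(16) / (2(2 - 4)) = 192/(-4) = -48
  a_0 = (1)(2)(-48) / (2(0 - 4)) = -96/(-8) = 12
Hence H_4(x) = 16 x^4 - 48 x^2 + 12.

H_4(x); series = 16 x^4 - 48 x^2 + 12


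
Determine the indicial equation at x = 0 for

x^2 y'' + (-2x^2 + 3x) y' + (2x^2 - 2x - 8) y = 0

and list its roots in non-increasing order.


Divide by x^2 to reach normal form y'' + P_1(x) y' + P_2(x) y = 0 with P_1(x) = -2 + 3/x and P_2(x) = 2 - 2/x - 8/x^2.
x = 0 is a singular point because the y'-coefficient -2 + 3/x has a pole at x = 0 and the y-coefficient 2 - 2/x - 8/x^2 has a pole at x = 0.
It is a regular singular point because x P_1(x) = p(x) = 3 - 2x and x^2 P_2(x) = q(x) = 2x^2 - 2x - 8 are polynomials, hence analytic at x = 0.
p(0) = 3,  q(0) = -8.
Indicial equation: r(r-1) + p(0) r + q(0) = 0, i.e. r^2 + (p(0) - 1) r + q(0) = 0, i.e. r^2 + 2 r - 8 = 0.
Discriminant: (2)^2 - 4(-8) = 36, so r = (-2 ± 6)/2.
Solving: r_1 = 2, r_2 = -4.

indicial: r^2 + 2 r - 8 = 0; roots r_1 = 2, r_2 = -4


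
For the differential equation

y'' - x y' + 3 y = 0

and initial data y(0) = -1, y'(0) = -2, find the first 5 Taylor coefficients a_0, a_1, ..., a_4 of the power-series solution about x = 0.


Ansatz: y(x) = sum_{n>=0} a_n x^n, so y'(x) = sum_{n>=1} n a_n x^(n-1) and y''(x) = sum_{n>=2} n(n-1) a_n x^(n-2).
Substitute into P(x) y'' + Q(x) y' + R(x) y = 0 with P(x) = 1, Q(x) = -x, R(x) = 3, and match powers of x.
Initial conditions: a_0 = -1, a_1 = -2.
Setting the coefficient of each power of x to zero and solving order by order (substituting the coefficients already found):
  x^0: 2 a_2 + 3 a_0 = 0  ->  2 a_2 = -3 a_0 = 3  ->  a_2 = 3/2
  x^1: 6 a_3 + 2 a_1 = 0  ->  6 a_3 = -2 a_1 = 4  ->  a_3 = 2/3
  x^2: 12 a_4 + a_2 = 0  ->  12 a_4 = -a_2 = -3/2  ->  a_4 = -1/8
Truncated series: y(x) = -1 - 2 x + (3/2) x^2 + (2/3) x^3 - (1/8) x^4 + O(x^5).

a_0 = -1; a_1 = -2; a_2 = 3/2; a_3 = 2/3; a_4 = -1/8


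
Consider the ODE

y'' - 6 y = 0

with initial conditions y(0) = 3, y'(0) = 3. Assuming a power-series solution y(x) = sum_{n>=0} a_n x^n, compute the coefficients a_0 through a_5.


Ansatz: y(x) = sum_{n>=0} a_n x^n, so y'(x) = sum_{n>=1} n a_n x^(n-1) and y''(x) = sum_{n>=2} n(n-1) a_n x^(n-2).
Substitute into P(x) y'' + Q(x) y' + R(x) y = 0 with P(x) = 1, Q(x) = 0, R(x) = -6, and match powers of x.
Initial conditions: a_0 = 3, a_1 = 3.
Setting the coefficient of each power of x to zero and solving order by order (substituting the coefficients already found):
  x^0: 2 a_2 - 6 a_0 = 0  ->  2 a_2 = 6 a_0 = 18  ->  a_2 = 9
  x^1: 6 a_3 - 6 a_1 = 0  ->  6 a_3 = 6 a_1 = 18  ->  a_3 = 3
  x^2: 12 a_4 - 6 a_2 = 0  ->  12 a_4 = 6 a_2 = 54  ->  a_4 = 9/2
  x^3: 20 a_5 - 6 a_3 = 0  ->  20 a_5 = 6 a_3 = 18  ->  a_5 = 9/10
Truncated series: y(x) = 3 + 3 x + 9 x^2 + 3 x^3 + (9/2) x^4 + (9/10) x^5 + O(x^6).

a_0 = 3; a_1 = 3; a_2 = 9; a_3 = 3; a_4 = 9/2; a_5 = 9/10


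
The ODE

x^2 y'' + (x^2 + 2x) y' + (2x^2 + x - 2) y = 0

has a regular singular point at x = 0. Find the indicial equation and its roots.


Divide by x^2 to reach normal form y'' + P_1(x) y' + P_2(x) y = 0 with P_1(x) = 1 + 2/x and P_2(x) = 2 + 1/x - 2/x^2.
x = 0 is a singular point because the y'-coefficient 1 + 2/x has a pole at x = 0 and the y-coefficient 2 + 1/x - 2/x^2 has a pole at x = 0.
It is a regular singular point because x P_1(x) = p(x) = x + 2 and x^2 P_2(x) = q(x) = 2x^2 + x - 2 are polynomials, hence analytic at x = 0.
p(0) = 2,  q(0) = -2.
Indicial equation: r(r-1) + p(0) r + q(0) = 0, i.e. r^2 + (p(0) - 1) r + q(0) = 0, i.e. r^2 + 1 r - 2 = 0.
Discriminant: (1)^2 - 4(-2) = 9, so r = (-1 ± 3)/2.
Solving: r_1 = 1, r_2 = -2.

indicial: r^2 + 1 r - 2 = 0; roots r_1 = 1, r_2 = -2


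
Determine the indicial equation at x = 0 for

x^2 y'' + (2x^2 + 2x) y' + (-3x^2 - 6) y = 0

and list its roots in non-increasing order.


Divide by x^2 to reach normal form y'' + P_1(x) y' + P_2(x) y = 0 with P_1(x) = 2 + 2/x and P_2(x) = -3 - 6/x^2.
x = 0 is a singular point because the y'-coefficient 2 + 2/x has a pole at x = 0 and the y-coefficient -3 - 6/x^2 has a pole at x = 0.
It is a regular singular point because x P_1(x) = p(x) = 2x + 2 and x^2 P_2(x) = q(x) = -3x^2 - 6 are polynomials, hence analytic at x = 0.
p(0) = 2,  q(0) = -6.
Indicial equation: r(r-1) + p(0) r + q(0) = 0, i.e. r^2 + (p(0) - 1) r + q(0) = 0, i.e. r^2 + 1 r - 6 = 0.
Discriminant: (1)^2 - 4(-6) = 25, so r = (-1 ± 5)/2.
Solving: r_1 = 2, r_2 = -3.

indicial: r^2 + 1 r - 6 = 0; roots r_1 = 2, r_2 = -3


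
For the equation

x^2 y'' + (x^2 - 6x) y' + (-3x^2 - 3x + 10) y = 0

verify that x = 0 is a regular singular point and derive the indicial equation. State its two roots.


Divide by x^2 to reach normal form y'' + P_1(x) y' + P_2(x) y = 0 with P_1(x) = 1 - 6/x and P_2(x) = -3 - 3/x + 10/x^2.
x = 0 is a singular point because the y'-coefficient 1 - 6/x has a pole at x = 0 and the y-coefficient -3 - 3/x + 10/x^2 has a pole at x = 0.
It is a regular singular point because x P_1(x) = p(x) = x - 6 and x^2 P_2(x) = q(x) = -3x^2 - 3x + 10 are polynomials, hence analytic at x = 0.
p(0) = -6,  q(0) = 10.
Indicial equation: r(r-1) + p(0) r + q(0) = 0, i.e. r^2 + (p(0) - 1) r + q(0) = 0, i.e. r^2 - 7 r + 10 = 0.
Discriminant: (-7)^2 - 4(10) = 9, so r = (7 ± 3)/2.
Solving: r_1 = 5, r_2 = 2.

indicial: r^2 - 7 r + 10 = 0; roots r_1 = 5, r_2 = 2


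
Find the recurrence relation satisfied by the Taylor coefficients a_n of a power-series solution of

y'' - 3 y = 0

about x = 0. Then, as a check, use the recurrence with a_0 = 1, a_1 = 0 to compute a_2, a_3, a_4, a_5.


Substitute y = sum_n a_n x^n into y'' + (const) y = 0.
y''(x) = sum_{n>=0} (n+2)(n+1) a_{n+2} x^n.
The ODE becomes sum_n [(n+2)(n+1) a_{n+2} - 3 a_n] x^n = 0.
Setting each coefficient to zero gives the recurrence:
  (n+2)(n+1) a_{n+2} - 3 a_n = 0,
  a_{n+2} = 3 / ((n+1)(n+2)) a_n.

Check with a_0 = 1, a_1 = 0 (apply the recurrence for n = 0, 1, 2, 3): a_0 = 1, a_1 = 0, a_2 = 3/2, a_3 = 0, a_4 = 3/8, a_5 = 0.

a_{n+2} = 3/((n+1)(n+2)) * a_n; check: a_0 = 1, a_1 = 0, a_2 = 3/2, a_3 = 0, a_4 = 3/8, a_5 = 0


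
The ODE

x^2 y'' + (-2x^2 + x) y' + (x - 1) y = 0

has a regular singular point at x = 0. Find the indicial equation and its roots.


Divide by x^2 to reach normal form y'' + P_1(x) y' + P_2(x) y = 0 with P_1(x) = -2 + 1/x and P_2(x) = 1/x - 1/x^2.
x = 0 is a singular point because the y'-coefficient -2 + 1/x has a pole at x = 0 and the y-coefficient 1/x - 1/x^2 has a pole at x = 0.
It is a regular singular point because x P_1(x) = p(x) = 1 - 2x and x^2 P_2(x) = q(x) = x - 1 are polynomials, hence analytic at x = 0.
p(0) = 1,  q(0) = -1.
Indicial equation: r(r-1) + p(0) r + q(0) = 0, i.e. r^2 + (p(0) - 1) r + q(0) = 0, i.e. r^2 - 1 = 0.
Discriminant: (0)^2 - 4(-1) = 4, so r = (0 ± 2)/2.
Solving: r_1 = 1, r_2 = -1.

indicial: r^2 - 1 = 0; roots r_1 = 1, r_2 = -1


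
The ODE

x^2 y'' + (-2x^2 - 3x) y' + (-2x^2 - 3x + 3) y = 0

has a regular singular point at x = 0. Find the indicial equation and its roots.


Divide by x^2 to reach normal form y'' + P_1(x) y' + P_2(x) y = 0 with P_1(x) = -2 - 3/x and P_2(x) = -2 - 3/x + 3/x^2.
x = 0 is a singular point because the y'-coefficient -2 - 3/x has a pole at x = 0 and the y-coefficient -2 - 3/x + 3/x^2 has a pole at x = 0.
It is a regular singular point because x P_1(x) = p(x) = -2x - 3 and x^2 P_2(x) = q(x) = -2x^2 - 3x + 3 are polynomials, hence analytic at x = 0.
p(0) = -3,  q(0) = 3.
Indicial equation: r(r-1) + p(0) r + q(0) = 0, i.e. r^2 + (p(0) - 1) r + q(0) = 0, i.e. r^2 - 4 r + 3 = 0.
Discriminant: (-4)^2 - 4(3) = 4, so r = (4 ± 2)/2.
Solving: r_1 = 3, r_2 = 1.

indicial: r^2 - 4 r + 3 = 0; roots r_1 = 3, r_2 = 1


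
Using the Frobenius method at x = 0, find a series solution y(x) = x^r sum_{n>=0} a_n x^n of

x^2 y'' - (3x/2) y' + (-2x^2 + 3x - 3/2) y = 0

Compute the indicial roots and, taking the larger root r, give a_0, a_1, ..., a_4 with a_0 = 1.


Write in Frobenius form y'' + (p(x)/x) y' + (q(x)/x^2) y = 0:
  p(x) = -3/2,  q(x) = -2x^2 + 3x - 3/2.
Indicial equation: r(r-1) + (-3/2) r + (-3/2) = 0 -> roots r_1 = 3, r_2 = -1/2.
Take r = r_1 = 3. Let y(x) = x^r sum_{n>=0} a_n x^n with a_0 = 1.
Substitute y = x^r sum a_n x^n and match x^{r+n}. The recurrence is
  D(n) a_n + 3 a_{n-1} - 2 a_{n-2} = 0,  where D(n) = (r+n)(r+n-1) + (-3/2)(r+n) + (-3/2).
  a_n = [-3 a_{n-1} + 2 a_{n-2}] / D(n).
Since the indicial polynomial factors as (r - r_1)(r - r_2), D(n) = (r_1 + n - r_1)(r_1 + n - r_2) = n(n + 7/2).
Evaluating step by step (a_0 = 1):
  n = 1: D(1) = 1(1 + 7/2) = 9/2; numerator = -3(1) = -3; a_1 = (-3)/(9/2) = -2/3
  n = 2: D(2) = 2(2 + 7/2) = 11; numerator = -3(-2/3) + 2(1) = 4; a_2 = (4)/(11) = 4/11
  n = 3: D(3) = 3(3 + 7/2) = 39/2; numerator = -3(4/11) + 2(-2/3) = -80/33; a_3 = (-80/33)/(39/2) = -160/1287
  n = 4: D(4) = 4(4 + 7/2) = 30; numerator = -3(-160/1287) + 2(4/11) = 472/429; a_4 = (472/429)/(30) = 236/6435

r = 3; a_0 = 1; a_1 = -2/3; a_2 = 4/11; a_3 = -160/1287; a_4 = 236/6435


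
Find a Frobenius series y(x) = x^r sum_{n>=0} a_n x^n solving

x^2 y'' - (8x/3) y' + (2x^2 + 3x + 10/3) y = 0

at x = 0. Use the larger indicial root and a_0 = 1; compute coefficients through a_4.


Write in Frobenius form y'' + (p(x)/x) y' + (q(x)/x^2) y = 0:
  p(x) = -8/3,  q(x) = 2x^2 + 3x + 10/3.
Indicial equation: r(r-1) + (-8/3) r + (10/3) = 0 -> roots r_1 = 2, r_2 = 5/3.
Take r = r_1 = 2. Let y(x) = x^r sum_{n>=0} a_n x^n with a_0 = 1.
Substitute y = x^r sum a_n x^n and match x^{r+n}. The recurrence is
  D(n) a_n + 3 a_{n-1} + 2 a_{n-2} = 0,  where D(n) = (r+n)(r+n-1) + (-8/3)(r+n) + (10/3).
  a_n = [-3 a_{n-1} - 2 a_{n-2}] / D(n).
Since the indicial polynomial factors as (r - r_1)(r - r_2), D(n) = (r_1 + n - r_1)(r_1 + n - r_2) = n(n + 1/3).
Evaluating step by step (a_0 = 1):
  n = 1: D(1) = 1(1 + 1/3) = 4/3; numerator = -3(1) = -3; a_1 = (-3)/(4/3) = -9/4
  n = 2: D(2) = 2(2 + 1/3) = 14/3; numerator = -3(-9/4) - 2(1) = 19/4; a_2 = (19/4)/(14/3) = 57/56
  n = 3: D(3) = 3(3 + 1/3) = 10; numerator = -3(57/56) - 2(-9/4) = 81/56; a_3 = (81/56)/(10) = 81/560
  n = 4: D(4) = 4(4 + 1/3) = 52/3; numerator = -3(81/560) - 2(57/56) = -1383/560; a_4 = (-1383/560)/(52/3) = -4149/29120

r = 2; a_0 = 1; a_1 = -9/4; a_2 = 57/56; a_3 = 81/560; a_4 = -4149/29120
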